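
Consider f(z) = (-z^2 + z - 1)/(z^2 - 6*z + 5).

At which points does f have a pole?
The singularities of f are the zeros of the denominator. Factoring,
  z^2 - 6*z + 5 = (z - 5)*(z - 1)
so the candidates are z = 5, z = 1.

Check the numerator P(z) = -z^2 + z - 1 at each one:
  P(5) = -21 ≠ 0, so z = 5 is a (simple) pole.
  P(1) = -1 ≠ 0, so z = 1 is a (simple) pole.

Poles of f: {1, 5}

Final answer: {1, 5}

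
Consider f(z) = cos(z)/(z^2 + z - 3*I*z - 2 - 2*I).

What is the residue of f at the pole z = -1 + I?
Write f(z) = P(z)/Q(z) with P(z) = cos(z) and Q(z) = z^2 + z - 3*I*z - 2 - 2*I.
The denominator factors as Q(z) = (z - 2*I)*(z + 1 - I), so z = -1 + I is a simple zero of Q and P is analytic there; z = -1 + I is therefore a simple pole and
  Res(f, z₀) = P(z₀)/Q'(z₀).

Q'(z) = 2*z + 1 - 3*I, so Q'(-1 + I) = -1 - I.
P(-1 + I) = cos(1 - I).

Res(f, -1 + I) = (cos(1 - I))/(-1 - I) = (-1/2 + I/2)*cos(1 - I)

Final answer: (-1/2 + I/2)*cos(1 - I)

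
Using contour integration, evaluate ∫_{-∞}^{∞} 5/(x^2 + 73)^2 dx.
Let f(z) = 5/(z^2 + 73)^2. The denominator has no real zeros and deg Q - deg P = 4 ≥ 2, so the integral of f over the upper semicircle |z| = R tends to 0 as R → ∞. Closing the contour in the upper half-plane,
  ∫_{-∞}^{∞} f(x) dx = 2πi · Σ Res(f, z_k)  over the poles with Im z_k > 0.

Zeros of the denominator: z^2 + 73 = 0 gives z = ±sqrt(73)*I.
Upper half-plane: z = sqrt(73)*I (a pole of order 2).

Write f(z) = g(z)/(z - sqrt(73)*I)^2 with g(z) = 5/(z + sqrt(73)*I)^2. For a double pole, Res(f, z₀) = g'(z₀):
  g'(z) = -10/(z + sqrt(73)*I)^3
  Res(f, sqrt(73)*I) = g'(sqrt(73)*I) = -5*sqrt(73)*I/21316

∫_{-∞}^{∞} f(x) dx = 2πi · (-5*sqrt(73)*I/21316) = 5*sqrt(73)*pi/10658

Final answer: 5*sqrt(73)*pi/10658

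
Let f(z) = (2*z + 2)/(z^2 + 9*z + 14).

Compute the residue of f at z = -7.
Write f(z) = P(z)/Q(z) with P(z) = 2*z + 2 and Q(z) = z^2 + 9*z + 14.
The denominator factors as Q(z) = (z + 2)*(z + 7), so z = -7 is a simple zero of Q and P is analytic there; z = -7 is therefore a simple pole and
  Res(f, z₀) = P(z₀)/Q'(z₀).

Q'(z) = 2*z + 9, so Q'(-7) = -5.
P(-7) = -12.

Res(f, -7) = (-12)/(-5) = 12/5

Final answer: 12/5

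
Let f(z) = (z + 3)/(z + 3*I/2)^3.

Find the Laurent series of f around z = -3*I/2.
Put w = z - (-3*I/2), i.e. z = w - 3*I/2. The denominator is w^3, so it suffices to rewrite the numerator in powers of w.

P(z) = z + 3
P(w - 3*I/2) = 3 - 3*I/2 + w

Dividing each term by w^3:
  f = (3 - 3*I/2)/w^3 + 1/w^2

Substituting back w = z + 3*I/2:
  f(z) = (3 - 3*I/2)/(z + 3*I/2)^3 + 1/(z + 3*I/2)^2

The series is finite because the numerator is a polynomial; the negative powers form the principal part.

Final answer: (3 - 3*I/2)/(z + 3*I/2)^3 + 1/(z + 3*I/2)^2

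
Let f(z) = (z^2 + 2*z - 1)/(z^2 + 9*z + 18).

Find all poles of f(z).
The singularities of f are the zeros of the denominator. Factoring,
  z^2 + 9*z + 18 = (z + 3)*(z + 6)
so the candidates are z = -3, z = -6.

Check the numerator P(z) = z^2 + 2*z - 1 at each one:
  P(-3) = 2 ≠ 0, so z = -3 is a (simple) pole.
  P(-6) = 23 ≠ 0, so z = -6 is a (simple) pole.

Poles of f: {-6, -3}

Final answer: {-6, -3}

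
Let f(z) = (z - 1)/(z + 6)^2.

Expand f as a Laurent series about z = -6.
-7/(z + 6)^2 + 1/(z + 6)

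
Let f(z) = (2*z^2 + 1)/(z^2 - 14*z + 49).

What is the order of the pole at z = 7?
Factor the denominator:
  z^2 - 14*z + 49 = (z - 7)^2

The numerator P(z) = 2*z^2 + 1 has P(7) = 99 ≠ 0, so no factor of (z - 7) cancels.
Near z = 7 we can therefore write f(z) = g(z)/(z - 7)^2 with g analytic at 7 and g(7) ≠ 0 (g is just the numerator).

Hence z = 7 is a pole of order 2.

Final answer: 2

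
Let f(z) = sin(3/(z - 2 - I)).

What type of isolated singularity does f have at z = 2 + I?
essential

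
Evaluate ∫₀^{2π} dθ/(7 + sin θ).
Call the integral J. The integrand is 2π-periodic and we integrate over a full period, so shifting θ does not change the value (θ → θ + π/2 turns sin θ into cos θ). Hence
  J = ∫₀^{2π} dθ/(7 + cos θ).
Put z = e^{iθ}: then cos θ = (z + 1/z)/2, dθ = dz/(iz), and z runs once counterclockwise around |z| = 1:
  J = ∮_{|z|=1} 1/(7 + (z + 1/z)/2) · dz/(iz) = (2/i) ∮_{|z|=1} dz/(z^2 + 14*z + 1).
The roots of z^2 + 14*z + 1 are z = (-7 ± sqrt(7^2 - 1^2)), with sqrt(48) = 4*sqrt(3); their product is 1, so only z₊ = -7 + 4*sqrt(3) lies inside the unit circle (z₋ = -7 - 4*sqrt(3) lies outside).
z₊ is a simple zero of q(z) = z^2 + 14*z + 1, so Res(1/q, z₊) = 1/q'(z₊) with q'(z) = 2*z + 14; and q'(z₊) = (z₊ - z₋) = 8*sqrt(3).
Therefore J = (2/i) · 2πi · 1/(8*sqrt(3)) = 2*pi/(4*sqrt(3)) = sqrt(3)*pi/6

Final answer: sqrt(3)*pi/6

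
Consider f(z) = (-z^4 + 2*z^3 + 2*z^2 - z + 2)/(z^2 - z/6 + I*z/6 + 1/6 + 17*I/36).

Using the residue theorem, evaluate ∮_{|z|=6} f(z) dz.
By the residue theorem, ∮_C f(z) dz = 2πi · (sum of the residues of f at the poles inside |z| = 6).

The denominator factors as (z + 1/3 - I/2)*(z - 1/2 + 2*I/3), so the singularities of f are simple poles at z = -1/3 + I/2, z = 1/2 - 2*I/3.
  |-1/3 + I/2|² = 13/36 < 36 = 6², so this pole is inside the contour.
  |1/2 - 2*I/3|² = 25/36 < 36 = 6², so this pole is inside the contour.

With P(z) = -z^4 + 2*z^3 + 2*z^2 - z + 2 and Q(z) = z^2 - z/6 + I*z/6 + 1/6 + 17*I/36, each pole is simple, so Res(f, z₀) = P(z₀)/Q'(z₀) with Q'(z) = 2*z - 1/6 + I/6.
  Res(f, -1/3 + I/2) = P(-1/3 + I/2)/Q'(-1/3 + I/2) = (3335/1296 - 127*I/108)/(-5/6 + 7*I/6) = -739/432 - 425*I/432
  Res(f, 1/2 - 2*I/3) = P(1/2 - 2*I/3)/Q'(1/2 - 2*I/3) = (563/1296 - 4*I/3)/(5/6 - 7*I/6) = 403/432 - 127*I/432

Sum of residues inside C: -7/9 - 23*I/18
∮_C f(z) dz = 2πi · (-7/9 - 23*I/18) = pi*(23/9 - 14*I/9)

Final answer: pi*(23/9 - 14*I/9)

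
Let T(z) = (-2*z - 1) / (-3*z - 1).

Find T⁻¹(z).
Set w = T(z) = (-2*z - 1) / (-3*z - 1) and solve for z:
  w*(-3*z - 1) = -2*z - 1
  -w + z*(2 - 3*w) + 1 = 0
  z*(2 - 3*w) = w - 1
  z = (1 - w)/(3*w - 2)
Renaming the variable, T⁻¹(z) = (-z + 1)/(3*z - 2).
(Check: ad - bc = -1 ≠ 0, so T is invertible.)

Final answer: (-z + 1)/(3*z - 2)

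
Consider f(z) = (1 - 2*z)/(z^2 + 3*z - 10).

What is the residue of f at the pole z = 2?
-3/7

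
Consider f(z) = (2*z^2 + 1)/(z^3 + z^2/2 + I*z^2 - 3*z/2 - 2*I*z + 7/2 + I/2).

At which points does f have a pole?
The singularities of f are the zeros of the denominator. Factoring,
  z^3 + z^2/2 + I*z^2 - 3*z/2 - 2*I*z + 7/2 + I/2 = (z - 1 - I)*(z - 1/2 + I)*(z + 2 + I)
so the candidates are z = 1 + I, z = 1/2 - I, z = -2 - I.

Check the numerator P(z) = 2*z^2 + 1 at each one:
  P(1 + I) = 1 + 4*I ≠ 0, so z = 1 + I is a (simple) pole.
  P(1/2 - I) = -1/2 - 2*I ≠ 0, so z = 1/2 - I is a (simple) pole.
  P(-2 - I) = 7 + 8*I ≠ 0, so z = -2 - I is a (simple) pole.

Poles of f: {-2 - I, 1/2 - I, 1 + I}

Final answer: {-2 - I, 1/2 - I, 1 + I}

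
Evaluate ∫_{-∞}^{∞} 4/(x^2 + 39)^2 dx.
Let f(z) = 4/(z^2 + 39)^2. The denominator has no real zeros and deg Q - deg P = 4 ≥ 2, so the integral of f over the upper semicircle |z| = R tends to 0 as R → ∞. Closing the contour in the upper half-plane,
  ∫_{-∞}^{∞} f(x) dx = 2πi · Σ Res(f, z_k)  over the poles with Im z_k > 0.

Zeros of the denominator: z^2 + 39 = 0 gives z = ±sqrt(39)*I.
Upper half-plane: z = sqrt(39)*I (a pole of order 2).

Write f(z) = g(z)/(z - sqrt(39)*I)^2 with g(z) = 4/(z + sqrt(39)*I)^2. For a double pole, Res(f, z₀) = g'(z₀):
  g'(z) = -8/(z + sqrt(39)*I)^3
  Res(f, sqrt(39)*I) = g'(sqrt(39)*I) = -sqrt(39)*I/1521

∫_{-∞}^{∞} f(x) dx = 2πi · (-sqrt(39)*I/1521) = 2*sqrt(39)*pi/1521

Final answer: 2*sqrt(39)*pi/1521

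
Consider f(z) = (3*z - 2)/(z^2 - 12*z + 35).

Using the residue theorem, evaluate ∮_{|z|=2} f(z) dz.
By the residue theorem, ∮_C f(z) dz = 2πi · (sum of the residues of f at the poles inside |z| = 2).

The denominator factors as (z - 5)*(z - 7), so the singularities of f are simple poles at z = 5, z = 7.
  |5|² = 25 > 4 = 2², so this pole is outside the contour.
  |7|² = 49 > 4 = 2², so this pole is outside the contour.

No pole lies inside the contour, so f is analytic on and inside C and the integral is 0 (Cauchy's theorem).

Final answer: 0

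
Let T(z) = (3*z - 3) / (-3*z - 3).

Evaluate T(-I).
I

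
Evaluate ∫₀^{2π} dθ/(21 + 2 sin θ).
Call the integral J. The integrand is 2π-periodic and we integrate over a full period, so shifting θ does not change the value (θ → θ + π/2 turns sin θ into cos θ). Hence
  J = ∫₀^{2π} dθ/(21 + 2 cos θ).
Put z = e^{iθ}: then cos θ = (z + 1/z)/2, dθ = dz/(iz), and z runs once counterclockwise around |z| = 1:
  J = ∮_{|z|=1} 1/(21 + 2*(z + 1/z)/2) · dz/(iz) = (2/i) ∮_{|z|=1} dz/(2*z^2 + 42*z + 2).
The roots of 2*z^2 + 42*z + 2 are z = (-21 ± sqrt(21^2 - 2^2))/2, with sqrt(437) = sqrt(437); their product is 1, so only z₊ = -21/2 + sqrt(437)/2 lies inside the unit circle (z₋ = -21/2 - sqrt(437)/2 lies outside).
z₊ is a simple zero of q(z) = 2*z^2 + 42*z + 2, so Res(1/q, z₊) = 1/q'(z₊) with q'(z) = 4*z + 42; and q'(z₊) = 2*(z₊ - z₋) = 2*sqrt(437).
Therefore J = (2/i) · 2πi · 1/(2*sqrt(437)) = 2*pi/(sqrt(437)) = 2*sqrt(437)*pi/437

Final answer: 2*sqrt(437)*pi/437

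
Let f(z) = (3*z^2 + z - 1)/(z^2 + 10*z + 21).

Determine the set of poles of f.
The singularities of f are the zeros of the denominator. Factoring,
  z^2 + 10*z + 21 = (z + 3)*(z + 7)
so the candidates are z = -3, z = -7.

Check the numerator P(z) = 3*z^2 + z - 1 at each one:
  P(-3) = 23 ≠ 0, so z = -3 is a (simple) pole.
  P(-7) = 139 ≠ 0, so z = -7 is a (simple) pole.

Poles of f: {-7, -3}

Final answer: {-7, -3}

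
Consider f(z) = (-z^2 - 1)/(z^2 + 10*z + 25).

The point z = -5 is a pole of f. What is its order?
Factor the denominator:
  z^2 + 10*z + 25 = (z + 5)^2

The numerator P(z) = -z^2 - 1 has P(-5) = -26 ≠ 0, so no factor of (z + 5) cancels.
Near z = -5 we can therefore write f(z) = g(z)/(z + 5)^2 with g analytic at -5 and g(-5) ≠ 0 (g is just the numerator).

Hence z = -5 is a pole of order 2.

Final answer: 2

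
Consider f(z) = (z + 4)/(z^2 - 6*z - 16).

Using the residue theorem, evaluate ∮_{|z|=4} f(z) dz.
By the residue theorem, ∮_C f(z) dz = 2πi · (sum of the residues of f at the poles inside |z| = 4).

The denominator factors as (z + 2)*(z - 8), so the singularities of f are simple poles at z = -2, z = 8.
  |-2|² = 4 < 16 = 4², so this pole is inside the contour.
  |8|² = 64 > 16 = 4², so this pole is outside the contour.

With P(z) = z + 4 and Q(z) = z^2 - 6*z - 16, each pole is simple, so Res(f, z₀) = P(z₀)/Q'(z₀) with Q'(z) = 2*z - 6.
  Res(f, -2) = P(-2)/Q'(-2) = (2)/(-10) = -1/5

∮_C f(z) dz = 2πi · (-1/5) = -2*I*pi/5

Final answer: -2*I*pi/5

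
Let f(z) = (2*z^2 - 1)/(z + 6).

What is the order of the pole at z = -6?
Factor the denominator:
  z + 6 = (z + 6)

The numerator P(z) = 2*z^2 - 1 has P(-6) = 71 ≠ 0, so no factor of (z + 6) cancels.
Near z = -6 we can therefore write f(z) = g(z)/(z + 6) with g analytic at -6 and g(-6) ≠ 0 (g is just the numerator).

Hence z = -6 is a pole of order 1.

Final answer: 1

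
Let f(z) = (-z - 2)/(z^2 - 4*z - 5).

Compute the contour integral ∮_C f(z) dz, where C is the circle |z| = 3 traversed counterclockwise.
By the residue theorem, ∮_C f(z) dz = 2πi · (sum of the residues of f at the poles inside |z| = 3).

The denominator factors as (z + 1)*(z - 5), so the singularities of f are simple poles at z = -1, z = 5.
  |-1|² = 1 < 9 = 3², so this pole is inside the contour.
  |5|² = 25 > 9 = 3², so this pole is outside the contour.

With P(z) = -z - 2 and Q(z) = z^2 - 4*z - 5, each pole is simple, so Res(f, z₀) = P(z₀)/Q'(z₀) with Q'(z) = 2*z - 4.
  Res(f, -1) = P(-1)/Q'(-1) = (-1)/(-6) = 1/6

∮_C f(z) dz = 2πi · (1/6) = I*pi/3

Final answer: I*pi/3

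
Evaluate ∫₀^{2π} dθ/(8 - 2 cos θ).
Call the integral J. The integrand is 2π-periodic and we integrate over a full period, so shifting θ does not change the value (θ → θ + π flips the sign of the trig term). Hence
  J = ∫₀^{2π} dθ/(8 + 2 cos θ).
Put z = e^{iθ}: then cos θ = (z + 1/z)/2, dθ = dz/(iz), and z runs once counterclockwise around |z| = 1:
  J = ∮_{|z|=1} 1/(8 + 2*(z + 1/z)/2) · dz/(iz) = (2/i) ∮_{|z|=1} dz/(2*z^2 + 16*z + 2).
The roots of 2*z^2 + 16*z + 2 are z = (-8 ± sqrt(8^2 - 2^2))/2, with sqrt(60) = 2*sqrt(15); their product is 1, so only z₊ = -4 + sqrt(15) lies inside the unit circle (z₋ = -4 - sqrt(15) lies outside).
z₊ is a simple zero of q(z) = 2*z^2 + 16*z + 2, so Res(1/q, z₊) = 1/q'(z₊) with q'(z) = 4*z + 16; and q'(z₊) = 2*(z₊ - z₋) = 4*sqrt(15).
Therefore J = (2/i) · 2πi · 1/(4*sqrt(15)) = 2*pi/(2*sqrt(15)) = sqrt(15)*pi/15

Final answer: sqrt(15)*pi/15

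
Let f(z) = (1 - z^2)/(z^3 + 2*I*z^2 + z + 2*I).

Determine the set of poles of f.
The singularities of f are the zeros of the denominator. Factoring,
  z^3 + 2*I*z^2 + z + 2*I = (z + 2*I)*(z - I)*(z + I)
so the candidates are z = -2*I, z = I, z = -I.

Check the numerator P(z) = 1 - z^2 at each one:
  P(-2*I) = 5 ≠ 0, so z = -2*I is a (simple) pole.
  P(I) = 2 ≠ 0, so z = I is a (simple) pole.
  P(-I) = 2 ≠ 0, so z = -I is a (simple) pole.

Poles of f: {-2*I, -I, I}

Final answer: {-2*I, -I, I}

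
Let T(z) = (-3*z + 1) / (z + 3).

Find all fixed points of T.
{-sqrt(10) - 3, -3 + sqrt(10)}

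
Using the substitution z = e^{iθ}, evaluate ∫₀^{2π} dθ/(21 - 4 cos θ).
Call the integral J. The integrand is 2π-periodic and we integrate over a full period, so shifting θ does not change the value (θ → θ + π flips the sign of the trig term). Hence
  J = ∫₀^{2π} dθ/(21 + 4 cos θ).
Put z = e^{iθ}: then cos θ = (z + 1/z)/2, dθ = dz/(iz), and z runs once counterclockwise around |z| = 1:
  J = ∮_{|z|=1} 1/(21 + 4*(z + 1/z)/2) · dz/(iz) = (2/i) ∮_{|z|=1} dz/(4*z^2 + 42*z + 4).
The roots of 4*z^2 + 42*z + 4 are z = (-21 ± sqrt(21^2 - 4^2))/4, with sqrt(425) = 5*sqrt(17); their product is 1, so only z₊ = -21/4 + 5*sqrt(17)/4 lies inside the unit circle (z₋ = -21/4 - 5*sqrt(17)/4 lies outside).
z₊ is a simple zero of q(z) = 4*z^2 + 42*z + 4, so Res(1/q, z₊) = 1/q'(z₊) with q'(z) = 8*z + 42; and q'(z₊) = 4*(z₊ - z₋) = 10*sqrt(17).
Therefore J = (2/i) · 2πi · 1/(10*sqrt(17)) = 2*pi/(5*sqrt(17)) = 2*sqrt(17)*pi/85

Final answer: 2*sqrt(17)*pi/85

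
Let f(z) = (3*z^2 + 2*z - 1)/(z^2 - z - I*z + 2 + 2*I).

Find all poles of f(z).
The singularities of f are the zeros of the denominator. Factoring,
  z^2 - z - I*z + 2 + 2*I = (z - 1 + I)*(z - 2*I)
so the candidates are z = 1 - I, z = 2*I.

Check the numerator P(z) = 3*z^2 + 2*z - 1 at each one:
  P(1 - I) = 1 - 8*I ≠ 0, so z = 1 - I is a (simple) pole.
  P(2*I) = -13 + 4*I ≠ 0, so z = 2*I is a (simple) pole.

Poles of f: {2*I, 1 - I}

Final answer: {2*I, 1 - I}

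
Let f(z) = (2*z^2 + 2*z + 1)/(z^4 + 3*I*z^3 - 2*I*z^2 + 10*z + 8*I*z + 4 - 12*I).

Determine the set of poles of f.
The singularities of f are the zeros of the denominator. Factoring,
  z^4 + 3*I*z^3 - 2*I*z^2 + 10*z + 8*I*z + 4 - 12*I = (z - 1 - I)*(z - 1 + 3*I)*(z - I)*(z + 2 + 2*I)
so the candidates are z = 1 + I, z = 1 - 3*I, z = I, z = -2 - 2*I.

Check the numerator P(z) = 2*z^2 + 2*z + 1 at each one:
  P(1 + I) = 3 + 6*I ≠ 0, so z = 1 + I is a (simple) pole.
  P(1 - 3*I) = -13 - 18*I ≠ 0, so z = 1 - 3*I is a (simple) pole.
  P(I) = -1 + 2*I ≠ 0, so z = I is a (simple) pole.
  P(-2 - 2*I) = -3 + 12*I ≠ 0, so z = -2 - 2*I is a (simple) pole.

Poles of f: {-2 - 2*I, I, 1 - 3*I, 1 + I}

Final answer: {-2 - 2*I, I, 1 - 3*I, 1 + I}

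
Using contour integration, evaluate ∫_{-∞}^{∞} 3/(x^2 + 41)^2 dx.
3*sqrt(41)*pi/3362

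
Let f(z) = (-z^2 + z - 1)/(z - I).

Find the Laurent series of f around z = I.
Put w = z - (I), i.e. z = w + I. The denominator is w, so it suffices to rewrite the numerator in powers of w.

P(z) = -z^2 + z - 1
P(w + I) = I + (1 - 2*I)*w - w^2

Dividing each term by w:
  f = I/w + 1 - 2*I - w

Substituting back w = z - I:
  f(z) = I/(z - I) + 1 - 2*I - (z - I)

The series is finite because the numerator is a polynomial; the negative powers form the principal part, and the coefficient of 1/(z - I) gives Res(f, I) = I.

Final answer: I/(z - I) + 1 - 2*I - (z - I)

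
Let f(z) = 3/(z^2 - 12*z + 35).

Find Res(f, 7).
Write f(z) = P(z)/Q(z) with P(z) = 3 and Q(z) = z^2 - 12*z + 35.
The denominator factors as Q(z) = (z - 7)*(z - 5), so z = 7 is a simple zero of Q and P is analytic there; z = 7 is therefore a simple pole and
  Res(f, z₀) = P(z₀)/Q'(z₀).

Q'(z) = 2*z - 12, so Q'(7) = 2.
P(7) = 3.

Res(f, 7) = (3)/(2) = 3/2

Final answer: 3/2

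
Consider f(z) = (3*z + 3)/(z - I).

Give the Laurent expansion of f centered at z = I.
(3 + 3*I)/(z - I) + 3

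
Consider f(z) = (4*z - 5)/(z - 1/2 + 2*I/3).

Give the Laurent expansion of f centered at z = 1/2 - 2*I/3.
(-3 - 8*I/3)/(z - 1/2 + 2*I/3) + 4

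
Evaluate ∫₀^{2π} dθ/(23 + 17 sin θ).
Call the integral J. The integrand is 2π-periodic and we integrate over a full period, so shifting θ does not change the value (θ → θ + π/2 turns sin θ into cos θ). Hence
  J = ∫₀^{2π} dθ/(23 + 17 cos θ).
Put z = e^{iθ}: then cos θ = (z + 1/z)/2, dθ = dz/(iz), and z runs once counterclockwise around |z| = 1:
  J = ∮_{|z|=1} 1/(23 + 17*(z + 1/z)/2) · dz/(iz) = (2/i) ∮_{|z|=1} dz/(17*z^2 + 46*z + 17).
The roots of 17*z^2 + 46*z + 17 are z = (-23 ± sqrt(23^2 - 17^2))/17, with sqrt(240) = 4*sqrt(15); their product is 1, so only z₊ = -23/17 + 4*sqrt(15)/17 lies inside the unit circle (z₋ = -23/17 - 4*sqrt(15)/17 lies outside).
z₊ is a simple zero of q(z) = 17*z^2 + 46*z + 17, so Res(1/q, z₊) = 1/q'(z₊) with q'(z) = 34*z + 46; and q'(z₊) = 17*(z₊ - z₋) = 8*sqrt(15).
Therefore J = (2/i) · 2πi · 1/(8*sqrt(15)) = 2*pi/(4*sqrt(15)) = sqrt(15)*pi/30

Final answer: sqrt(15)*pi/30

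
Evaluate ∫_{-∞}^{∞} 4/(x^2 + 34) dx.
Let f(z) = 4/(z^2 + 34). The denominator has no real zeros and deg Q - deg P = 2 ≥ 2, so the integral of f over the upper semicircle |z| = R tends to 0 as R → ∞. Closing the contour in the upper half-plane,
  ∫_{-∞}^{∞} f(x) dx = 2πi · Σ Res(f, z_k)  over the poles with Im z_k > 0.

Zeros of the denominator: z^2 + 34 = 0 gives z = ±sqrt(34)*I.
Upper half-plane: z = sqrt(34)*I (simple).

Each pole is a simple zero of Q(z) = z^2 + 34, so Res(f, z₀) = P(z₀)/Q'(z₀) with P(z) = 4, Q'(z) = 2*z:
  Res(f, sqrt(34)*I) = (4)/(2*sqrt(34)*I) = -sqrt(34)*I/17

∫_{-∞}^{∞} f(x) dx = 2πi · (-sqrt(34)*I/17) = 2*sqrt(34)*pi/17

Final answer: 2*sqrt(34)*pi/17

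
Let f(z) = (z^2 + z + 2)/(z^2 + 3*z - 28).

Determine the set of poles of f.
{-7, 4}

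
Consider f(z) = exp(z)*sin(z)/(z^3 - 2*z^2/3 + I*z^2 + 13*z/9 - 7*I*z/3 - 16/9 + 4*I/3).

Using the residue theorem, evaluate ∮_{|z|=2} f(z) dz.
By the residue theorem, ∮_C f(z) dz = 2πi · (sum of the residues of f at the poles inside |z| = 2).

The denominator factors as (z + 2/3 + 2*I)*(z - 1)*(z - 1/3 - I), so the singularities of f are simple poles at z = -2/3 - 2*I, z = 1, z = 1/3 + I.
  |-2/3 - 2*I|² = 40/9 > 4 = 2², so this pole is outside the contour.
  |1|² = 1 < 4 = 2², so this pole is inside the contour.
  |1/3 + I|² = 10/9 < 4 = 2², so this pole is inside the contour.

With P(z) = exp(z)*sin(z) and Q(z) = z^3 - 2*z^2/3 + I*z^2 + 13*z/9 - 7*I*z/3 - 16/9 + 4*I/3, each pole is simple, so Res(f, z₀) = P(z₀)/Q'(z₀) with Q'(z) = 3*z^2 - 4*z/3 + 2*I*z + 13/9 - 7*I/3.
  Res(f, 1) = P(1)/Q'(1) = (exp(1)*sin(1))/(28/9 - I/3) = exp(1)*(252/793 + 27*I/793)*sin(1)
  Res(f, 1/3 + I) = P(1/3 + I)/Q'(1/3 + I) = (exp(1/3 + I)*sin(1/3 + I))/(-11/3 - I) = (-33/130 + 9*I/130)*exp(1/3 + I)*sin(1/3 + I)

Sum of residues inside C: (-33/130 + 9*I/130)*exp(1/3 + I)*sin(1/3 + I) + exp(1)*(252/793 + 27*I/793)*sin(1)
∮_C f(z) dz = 2πi · ((-33/130 + 9*I/130)*exp(1/3 + I)*sin(1/3 + I) + exp(1)*(252/793 + 27*I/793)*sin(1)) = pi*(-9/65 - 33*I/65)*exp(1/3 + I)*sin(1/3 + I) + exp(1)*pi*(-54/793 + 504*I/793)*sin(1)

Final answer: pi*(-9/65 - 33*I/65)*exp(1/3 + I)*sin(1/3 + I) + exp(1)*pi*(-54/793 + 504*I/793)*sin(1)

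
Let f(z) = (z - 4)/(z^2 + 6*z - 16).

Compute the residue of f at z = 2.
Write f(z) = P(z)/Q(z) with P(z) = z - 4 and Q(z) = z^2 + 6*z - 16.
The denominator factors as Q(z) = (z - 2)*(z + 8), so z = 2 is a simple zero of Q and P is analytic there; z = 2 is therefore a simple pole and
  Res(f, z₀) = P(z₀)/Q'(z₀).

Q'(z) = 2*z + 6, so Q'(2) = 10.
P(2) = -2.

Res(f, 2) = (-2)/(10) = -1/5

Final answer: -1/5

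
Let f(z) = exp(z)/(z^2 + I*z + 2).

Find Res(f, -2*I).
Write f(z) = P(z)/Q(z) with P(z) = exp(z) and Q(z) = z^2 + I*z + 2.
The denominator factors as Q(z) = (z - I)*(z + 2*I), so z = -2*I is a simple zero of Q and P is analytic there; z = -2*I is therefore a simple pole and
  Res(f, z₀) = P(z₀)/Q'(z₀).

Q'(z) = 2*z + I, so Q'(-2*I) = -3*I.
P(-2*I) = exp(-2*I).

Res(f, -2*I) = (exp(-2*I))/(-3*I) = I*exp(-2*I)/3

Final answer: I*exp(-2*I)/3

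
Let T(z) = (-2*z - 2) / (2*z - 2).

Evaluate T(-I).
Substitute z = -I:
  numerator:   -2*(-I) - 2 = -2 + 2*I
  denominator: 2*(-I) - 2 = -2 - 2*I
T(-I) = (-2 + 2*I)/(-2 - 2*I); multiplying numerator and denominator by the conjugate -2 + 2*I gives (-8*I)/8 = -I

Final answer: -I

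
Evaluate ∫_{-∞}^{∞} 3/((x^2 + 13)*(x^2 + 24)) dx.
Let f(z) = 3/((z^2 + 13)*(z^2 + 24)). The denominator has no real zeros and deg Q - deg P = 4 ≥ 2, so the integral of f over the upper semicircle |z| = R tends to 0 as R → ∞. Closing the contour in the upper half-plane,
  ∫_{-∞}^{∞} f(x) dx = 2πi · Σ Res(f, z_k)  over the poles with Im z_k > 0.

Zeros of the denominator: z^2 + 13 = 0 gives z = ±sqrt(13)*I; z^2 + 24 = 0 gives z = ±2*sqrt(6)*I.
Upper half-plane: z = sqrt(13)*I, z = 2*sqrt(6)*I (simple).

Each pole is a simple zero of Q(z) = z^4 + 37*z^2 + 312, so Res(f, z₀) = P(z₀)/Q'(z₀) with P(z) = 3, Q'(z) = 4*z^3 + 74*z:
  Res(f, sqrt(13)*I) = (3)/(22*sqrt(13)*I) = -3*sqrt(13)*I/286
  Res(f, 2*sqrt(6)*I) = (3)/(-44*sqrt(6)*I) = sqrt(6)*I/88

Sum of residues: I*(-12*sqrt(13) + 13*sqrt(6))/1144
∫_{-∞}^{∞} f(x) dx = 2πi · (I*(-12*sqrt(13) + 13*sqrt(6))/1144) = pi*(-13*sqrt(6) + 12*sqrt(13))/572

Final answer: pi*(-13*sqrt(6) + 12*sqrt(13))/572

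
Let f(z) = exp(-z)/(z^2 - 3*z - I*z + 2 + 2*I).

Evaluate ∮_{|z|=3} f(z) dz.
By the residue theorem, ∮_C f(z) dz = 2πi · (sum of the residues of f at the poles inside |z| = 3).

The denominator factors as (z - 1 - I)*(z - 2), so the singularities of f are simple poles at z = 1 + I, z = 2.
  |1 + I|² = 2 < 9 = 3², so this pole is inside the contour.
  |2|² = 4 < 9 = 3², so this pole is inside the contour.

With P(z) = exp(-z) and Q(z) = z^2 - 3*z - I*z + 2 + 2*I, each pole is simple, so Res(f, z₀) = P(z₀)/Q'(z₀) with Q'(z) = 2*z - 3 - I.
  Res(f, 1 + I) = P(1 + I)/Q'(1 + I) = (exp(-1 - I))/(-1 + I) = (-1/2 - I/2)*exp(-1 - I)
  Res(f, 2) = P(2)/Q'(2) = (exp(-2))/(1 - I) = (1/2 + I/2)*exp(-2)

Sum of residues inside C: (-1/2 - I/2)*exp(-1 - I) + (1/2 + I/2)*exp(-2)
∮_C f(z) dz = 2πi · ((-1/2 - I/2)*exp(-1 - I) + (1/2 + I/2)*exp(-2)) = pi*(1 - I)*exp(-1 - I) + pi*(-1 + I)*exp(-2)

Final answer: pi*(1 - I)*exp(-1 - I) + pi*(-1 + I)*exp(-2)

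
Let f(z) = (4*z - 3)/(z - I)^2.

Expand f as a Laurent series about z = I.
Put w = z - (I), i.e. z = w + I. The denominator is w^2, so it suffices to rewrite the numerator in powers of w.

P(z) = 4*z - 3
P(w + I) = -3 + 4*I + 4*w

Dividing each term by w^2:
  f = (-3 + 4*I)/w^2 + 4/w

Substituting back w = z - I:
  f(z) = (-3 + 4*I)/(z - I)^2 + 4/(z - I)

The series is finite because the numerator is a polynomial; the negative powers form the principal part, and the coefficient of 1/(z - I) gives Res(f, I) = 4.

Final answer: (-3 + 4*I)/(z - I)^2 + 4/(z - I)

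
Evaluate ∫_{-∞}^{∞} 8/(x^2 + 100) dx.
Let f(z) = 8/(z^2 + 100). The denominator has no real zeros and deg Q - deg P = 2 ≥ 2, so the integral of f over the upper semicircle |z| = R tends to 0 as R → ∞. Closing the contour in the upper half-plane,
  ∫_{-∞}^{∞} f(x) dx = 2πi · Σ Res(f, z_k)  over the poles with Im z_k > 0.

Zeros of the denominator: z^2 + 100 = 0 gives z = ±10*I.
Upper half-plane: z = 10*I (simple).

Each pole is a simple zero of Q(z) = z^2 + 100, so Res(f, z₀) = P(z₀)/Q'(z₀) with P(z) = 8, Q'(z) = 2*z:
  Res(f, 10*I) = (8)/(20*I) = -2*I/5

∫_{-∞}^{∞} f(x) dx = 2πi · (-2*I/5) = 4*pi/5

Final answer: 4*pi/5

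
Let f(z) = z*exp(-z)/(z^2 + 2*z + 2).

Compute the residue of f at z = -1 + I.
Write f(z) = P(z)/Q(z) with P(z) = z*exp(-z) and Q(z) = z^2 + 2*z + 2.
The denominator factors as Q(z) = (z + 1 - I)*(z + 1 + I), so z = -1 + I is a simple zero of Q and P is analytic there; z = -1 + I is therefore a simple pole and
  Res(f, z₀) = P(z₀)/Q'(z₀).

Q'(z) = 2*z + 2, so Q'(-1 + I) = 2*I.
P(-1 + I) = (-1 + I)*exp(1 - I).

Res(f, -1 + I) = ((-1 + I)*exp(1 - I))/(2*I) = (1/2 + I/2)*exp(1 - I)

Final answer: (1/2 + I/2)*exp(1 - I)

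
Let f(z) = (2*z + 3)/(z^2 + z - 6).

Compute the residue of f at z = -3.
Write f(z) = P(z)/Q(z) with P(z) = 2*z + 3 and Q(z) = z^2 + z - 6.
The denominator factors as Q(z) = (z + 3)*(z - 2), so z = -3 is a simple zero of Q and P is analytic there; z = -3 is therefore a simple pole and
  Res(f, z₀) = P(z₀)/Q'(z₀).

Q'(z) = 2*z + 1, so Q'(-3) = -5.
P(-3) = -3.

Res(f, -3) = (-3)/(-5) = 3/5

Final answer: 3/5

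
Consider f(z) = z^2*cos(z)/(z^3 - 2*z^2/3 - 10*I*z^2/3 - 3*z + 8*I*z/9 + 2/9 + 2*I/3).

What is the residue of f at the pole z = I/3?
Write f(z) = P(z)/Q(z) with P(z) = z^2*cos(z) and Q(z) = z^3 - 2*z^2/3 - 10*I*z^2/3 - 3*z + 8*I*z/9 + 2/9 + 2*I/3.
The denominator factors as Q(z) = (z - I/3)*(z - I)*(z - 2/3 - 2*I), so z = I/3 is a simple zero of Q and P is analytic there; z = I/3 is therefore a simple pole and
  Res(f, z₀) = P(z₀)/Q'(z₀).

Q'(z) = 3*z^2 - 4*z/3 - 20*I*z/3 - 3 + 8*I/9, so Q'(I/3) = -10/9 + 4*I/9.
P(I/3) = -cosh(1/3)/9.

Res(f, I/3) = (-cosh(1/3)/9)/(-10/9 + 4*I/9) = (5/58 + I/29)*cosh(1/3)

Final answer: (5/58 + I/29)*cosh(1/3)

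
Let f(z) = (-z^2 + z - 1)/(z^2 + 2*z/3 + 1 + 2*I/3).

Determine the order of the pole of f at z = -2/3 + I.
1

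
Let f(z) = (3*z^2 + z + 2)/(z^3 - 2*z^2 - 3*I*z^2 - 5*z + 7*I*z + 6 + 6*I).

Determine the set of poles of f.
The singularities of f are the zeros of the denominator. Factoring,
  z^3 - 2*z^2 - 3*I*z^2 - 5*z + 7*I*z + 6 + 6*I = (z + 1 - I)*(z - 3)*(z - 2*I)
so the candidates are z = -1 + I, z = 3, z = 2*I.

Check the numerator P(z) = 3*z^2 + z + 2 at each one:
  P(-1 + I) = 1 - 5*I ≠ 0, so z = -1 + I is a (simple) pole.
  P(3) = 32 ≠ 0, so z = 3 is a (simple) pole.
  P(2*I) = -10 + 2*I ≠ 0, so z = 2*I is a (simple) pole.

Poles of f: {-1 + I, 2*I, 3}

Final answer: {-1 + I, 2*I, 3}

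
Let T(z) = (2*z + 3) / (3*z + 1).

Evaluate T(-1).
Substitute z = -1:
  numerator:   2*(-1) + 3 = 1
  denominator: 3*(-1) + 1 = -2
T(-1) = (1)/(-2) = -1/2

Final answer: -1/2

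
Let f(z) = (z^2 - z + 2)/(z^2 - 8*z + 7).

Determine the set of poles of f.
The singularities of f are the zeros of the denominator. Factoring,
  z^2 - 8*z + 7 = (z - 7)*(z - 1)
so the candidates are z = 7, z = 1.

Check the numerator P(z) = z^2 - z + 2 at each one:
  P(7) = 44 ≠ 0, so z = 7 is a (simple) pole.
  P(1) = 2 ≠ 0, so z = 1 is a (simple) pole.

Poles of f: {1, 7}

Final answer: {1, 7}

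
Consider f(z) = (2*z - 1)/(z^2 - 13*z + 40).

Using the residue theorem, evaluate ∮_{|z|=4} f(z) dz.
By the residue theorem, ∮_C f(z) dz = 2πi · (sum of the residues of f at the poles inside |z| = 4).

The denominator factors as (z - 8)*(z - 5), so the singularities of f are simple poles at z = 8, z = 5.
  |8|² = 64 > 16 = 4², so this pole is outside the contour.
  |5|² = 25 > 16 = 4², so this pole is outside the contour.

No pole lies inside the contour, so f is analytic on and inside C and the integral is 0 (Cauchy's theorem).

Final answer: 0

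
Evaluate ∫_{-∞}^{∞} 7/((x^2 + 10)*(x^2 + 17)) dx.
Let f(z) = 7/((z^2 + 10)*(z^2 + 17)). The denominator has no real zeros and deg Q - deg P = 4 ≥ 2, so the integral of f over the upper semicircle |z| = R tends to 0 as R → ∞. Closing the contour in the upper half-plane,
  ∫_{-∞}^{∞} f(x) dx = 2πi · Σ Res(f, z_k)  over the poles with Im z_k > 0.

Zeros of the denominator: z^2 + 10 = 0 gives z = ±sqrt(10)*I; z^2 + 17 = 0 gives z = ±sqrt(17)*I.
Upper half-plane: z = sqrt(10)*I, z = sqrt(17)*I (simple).

Each pole is a simple zero of Q(z) = z^4 + 27*z^2 + 170, so Res(f, z₀) = P(z₀)/Q'(z₀) with P(z) = 7, Q'(z) = 4*z^3 + 54*z:
  Res(f, sqrt(10)*I) = (7)/(14*sqrt(10)*I) = -sqrt(10)*I/20
  Res(f, sqrt(17)*I) = (7)/(-14*sqrt(17)*I) = sqrt(17)*I/34

Sum of residues: I*(-sqrt(10)/20 + sqrt(17)/34)
∫_{-∞}^{∞} f(x) dx = 2πi · (I*(-sqrt(10)/20 + sqrt(17)/34)) = pi*(-10*sqrt(17) + 17*sqrt(10))/170

Final answer: pi*(-10*sqrt(17) + 17*sqrt(10))/170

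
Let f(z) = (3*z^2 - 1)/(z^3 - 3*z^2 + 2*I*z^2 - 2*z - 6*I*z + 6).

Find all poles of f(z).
The singularities of f are the zeros of the denominator. Factoring,
  z^3 - 3*z^2 + 2*I*z^2 - 2*z - 6*I*z + 6 = (z + 1 + I)*(z - 1 + I)*(z - 3)
so the candidates are z = -1 - I, z = 1 - I, z = 3.

Check the numerator P(z) = 3*z^2 - 1 at each one:
  P(-1 - I) = -1 + 6*I ≠ 0, so z = -1 - I is a (simple) pole.
  P(1 - I) = -1 - 6*I ≠ 0, so z = 1 - I is a (simple) pole.
  P(3) = 26 ≠ 0, so z = 3 is a (simple) pole.

Poles of f: {-1 - I, 1 - I, 3}

Final answer: {-1 - I, 1 - I, 3}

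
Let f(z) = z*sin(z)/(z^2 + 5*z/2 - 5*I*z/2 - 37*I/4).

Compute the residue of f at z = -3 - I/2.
Write f(z) = P(z)/Q(z) with P(z) = z*sin(z) and Q(z) = z^2 + 5*z/2 - 5*I*z/2 - 37*I/4.
The denominator factors as Q(z) = (z + 3 + I/2)*(z - 1/2 - 3*I), so z = -3 - I/2 is a simple zero of Q and P is analytic there; z = -3 - I/2 is therefore a simple pole and
  Res(f, z₀) = P(z₀)/Q'(z₀).

Q'(z) = 2*z + 5/2 - 5*I/2, so Q'(-3 - I/2) = -7/2 - 7*I/2.
P(-3 - I/2) = (3 + I/2)*sin(3 + I/2).

Res(f, -3 - I/2) = ((3 + I/2)*sin(3 + I/2))/(-7/2 - 7*I/2) = (-1/2 + 5*I/14)*sin(3 + I/2)

Final answer: (-1/2 + 5*I/14)*sin(3 + I/2)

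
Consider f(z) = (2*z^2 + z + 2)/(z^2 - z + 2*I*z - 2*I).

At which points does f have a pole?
{-2*I, 1}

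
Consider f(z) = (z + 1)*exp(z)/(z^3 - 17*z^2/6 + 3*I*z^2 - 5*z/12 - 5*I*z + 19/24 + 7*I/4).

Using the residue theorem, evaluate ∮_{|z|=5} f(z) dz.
By the residue theorem, ∮_C f(z) dz = 2πi · (sum of the residues of f at the poles inside |z| = 5).

The denominator factors as (z - 1/2)*(z - 2 + 3*I/2)*(z - 1/3 + 3*I/2), so the singularities of f are simple poles at z = 1/2, z = 2 - 3*I/2, z = 1/3 - 3*I/2.
  |1/2|² = 1/4 < 25 = 5², so this pole is inside the contour.
  |2 - 3*I/2|² = 25/4 < 25 = 5², so this pole is inside the contour.
  |1/3 - 3*I/2|² = 85/36 < 25 = 5², so this pole is inside the contour.

With P(z) = (z + 1)*exp(z) and Q(z) = z^3 - 17*z^2/6 + 3*I*z^2 - 5*z/12 - 5*I*z + 19/24 + 7*I/4, each pole is simple, so Res(f, z₀) = P(z₀)/Q'(z₀) with Q'(z) = 3*z^2 - 17*z/3 + 6*I*z - 5/12 - 5*I.
  Res(f, 1/2) = P(1/2)/Q'(1/2) = (3*exp(1/2)/2)/(-5/2 - 2*I) = (-15/41 + 12*I/41)*exp(1/2)
  Res(f, 2 - 3*I/2) = P(2 - 3*I/2)/Q'(2 - 3*I/2) = ((3 - 3*I/2)*exp(2 - 3*I/2))/(5/2 - 5*I/2) = (9/10 + 3*I/10)*exp(2 - 3*I/2)
  Res(f, 1/3 - 3*I/2) = P(1/3 - 3*I/2)/Q'(1/3 - 3*I/2) = ((4/3 - 3*I/2)*exp(1/3 - 3*I/2))/(5/18 + 5*I/2) = (-219/410 - 243*I/410)*exp(1/3 - 3*I/2)

Sum of residues inside C: (9/10 + 3*I/10)*exp(2 - 3*I/2) + (-15/41 + 12*I/41)*exp(1/2) + (-219/410 - 243*I/410)*exp(1/3 - 3*I/2)
∮_C f(z) dz = 2πi · ((9/10 + 3*I/10)*exp(2 - 3*I/2) + (-15/41 + 12*I/41)*exp(1/2) + (-219/410 - 243*I/410)*exp(1/3 - 3*I/2)) = pi*(243/205 - 219*I/205)*exp(1/3 - 3*I/2) + pi*(-24/41 - 30*I/41)*exp(1/2) + pi*(-3/5 + 9*I/5)*exp(2 - 3*I/2)

Final answer: pi*(243/205 - 219*I/205)*exp(1/3 - 3*I/2) + pi*(-24/41 - 30*I/41)*exp(1/2) + pi*(-3/5 + 9*I/5)*exp(2 - 3*I/2)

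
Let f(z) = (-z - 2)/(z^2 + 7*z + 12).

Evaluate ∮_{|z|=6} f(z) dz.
By the residue theorem, ∮_C f(z) dz = 2πi · (sum of the residues of f at the poles inside |z| = 6).

The denominator factors as (z + 4)*(z + 3), so the singularities of f are simple poles at z = -4, z = -3.
  |-4|² = 16 < 36 = 6², so this pole is inside the contour.
  |-3|² = 9 < 36 = 6², so this pole is inside the contour.

With P(z) = -z - 2 and Q(z) = z^2 + 7*z + 12, each pole is simple, so Res(f, z₀) = P(z₀)/Q'(z₀) with Q'(z) = 2*z + 7.
  Res(f, -4) = P(-4)/Q'(-4) = (2)/(-1) = -2
  Res(f, -3) = P(-3)/Q'(-3) = (1)/(1) = 1

Sum of residues inside C: -1
∮_C f(z) dz = 2πi · (-1) = -2*I*pi

Final answer: -2*I*pi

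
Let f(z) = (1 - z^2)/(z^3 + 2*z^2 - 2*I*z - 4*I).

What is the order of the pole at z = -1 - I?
1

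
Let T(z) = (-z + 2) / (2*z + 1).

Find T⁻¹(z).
Set w = T(z) = (-z + 2) / (2*z + 1) and solve for z:
  w*(2*z + 1) = -z + 2
  w + z*(2*w + 1) - 2 = 0
  z*(2*w + 1) = 2 - w
  z = (w - 2)/(-2*w - 1)
Renaming the variable, T⁻¹(z) = (z - 2)/(-2*z - 1) = (-z + 2)/(2*z + 1).
(Check: ad - bc = -5 ≠ 0, so T is invertible.)

Final answer: (-z + 2)/(2*z + 1)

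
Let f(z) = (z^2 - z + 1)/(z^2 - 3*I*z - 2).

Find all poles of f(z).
The singularities of f are the zeros of the denominator. Factoring,
  z^2 - 3*I*z - 2 = (z - I)*(z - 2*I)
so the candidates are z = I, z = 2*I.

Check the numerator P(z) = z^2 - z + 1 at each one:
  P(I) = -I ≠ 0, so z = I is a (simple) pole.
  P(2*I) = -3 - 2*I ≠ 0, so z = 2*I is a (simple) pole.

Poles of f: {I, 2*I}

Final answer: {I, 2*I}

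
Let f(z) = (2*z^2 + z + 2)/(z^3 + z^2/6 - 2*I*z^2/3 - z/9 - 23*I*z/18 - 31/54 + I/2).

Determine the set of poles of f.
{-1 - 2*I/3, 1/3 + I, 1/2 + I/3}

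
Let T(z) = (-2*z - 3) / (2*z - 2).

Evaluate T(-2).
Substitute z = -2:
  numerator:   -2*(-2) - 3 = 1
  denominator: 2*(-2) - 2 = -6
T(-2) = (1)/(-6) = -1/6

Final answer: -1/6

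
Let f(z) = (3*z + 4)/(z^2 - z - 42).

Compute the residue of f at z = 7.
Write f(z) = P(z)/Q(z) with P(z) = 3*z + 4 and Q(z) = z^2 - z - 42.
The denominator factors as Q(z) = (z - 7)*(z + 6), so z = 7 is a simple zero of Q and P is analytic there; z = 7 is therefore a simple pole and
  Res(f, z₀) = P(z₀)/Q'(z₀).

Q'(z) = 2*z - 1, so Q'(7) = 13.
P(7) = 25.

Res(f, 7) = (25)/(13) = 25/13

Final answer: 25/13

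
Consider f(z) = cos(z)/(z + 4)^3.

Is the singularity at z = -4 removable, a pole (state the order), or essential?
pole of order 3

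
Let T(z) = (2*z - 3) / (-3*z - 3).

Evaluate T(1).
Substitute z = 1:
  numerator:   2*(1) - 3 = -1
  denominator: -3*(1) - 3 = -6
T(1) = (-1)/(-6) = 1/6

Final answer: 1/6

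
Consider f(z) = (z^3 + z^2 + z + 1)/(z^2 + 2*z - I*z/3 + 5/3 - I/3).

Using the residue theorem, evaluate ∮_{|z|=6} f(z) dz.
By the residue theorem, ∮_C f(z) dz = 2πi · (sum of the residues of f at the poles inside |z| = 6).

The denominator factors as (z + 1 + 2*I/3)*(z + 1 - I), so the singularities of f are simple poles at z = -1 - 2*I/3, z = -1 + I.
  |-1 - 2*I/3|² = 13/9 < 36 = 6², so this pole is inside the contour.
  |-1 + I|² = 2 < 36 = 6², so this pole is inside the contour.

With P(z) = z^3 + z^2 + z + 1 and Q(z) = z^2 + 2*z - I*z/3 + 5/3 - I/3, each pole is simple, so Res(f, z₀) = P(z₀)/Q'(z₀) with Q'(z) = 2*z + 2 - I/3.
  Res(f, -1 - 2*I/3) = P(-1 - 2*I/3)/Q'(-1 - 2*I/3) = (8/9 - 28*I/27)/(-5*I/3) = 28/45 + 8*I/15
  Res(f, -1 + I) = P(-1 + I)/Q'(-1 + I) = (2 + I)/(5*I/3) = 3/5 - 6*I/5

Sum of residues inside C: 11/9 - 2*I/3
∮_C f(z) dz = 2πi · (11/9 - 2*I/3) = pi*(4/3 + 22*I/9)

Final answer: pi*(4/3 + 22*I/9)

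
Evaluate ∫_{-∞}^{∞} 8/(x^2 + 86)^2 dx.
Let f(z) = 8/(z^2 + 86)^2. The denominator has no real zeros and deg Q - deg P = 4 ≥ 2, so the integral of f over the upper semicircle |z| = R tends to 0 as R → ∞. Closing the contour in the upper half-plane,
  ∫_{-∞}^{∞} f(x) dx = 2πi · Σ Res(f, z_k)  over the poles with Im z_k > 0.

Zeros of the denominator: z^2 + 86 = 0 gives z = ±sqrt(86)*I.
Upper half-plane: z = sqrt(86)*I (a pole of order 2).

Write f(z) = g(z)/(z - sqrt(86)*I)^2 with g(z) = 8/(z + sqrt(86)*I)^2. For a double pole, Res(f, z₀) = g'(z₀):
  g'(z) = -16/(z + sqrt(86)*I)^3
  Res(f, sqrt(86)*I) = g'(sqrt(86)*I) = -sqrt(86)*I/3698

∫_{-∞}^{∞} f(x) dx = 2πi · (-sqrt(86)*I/3698) = sqrt(86)*pi/1849

Final answer: sqrt(86)*pi/1849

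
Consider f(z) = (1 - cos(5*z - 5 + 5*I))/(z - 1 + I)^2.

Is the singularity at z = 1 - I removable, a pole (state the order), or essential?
Let u = z - 1 + I. The argument of cos is 5*z - 5 + 5*I = 5u, so
  f = (1 - cos(5u))/u^2 = ((5u)^2/2 - (5u)^4/24 + ...)/u^2 = 25/2 - (625/24)*u^2 + ...
The Laurent expansion about u = 0 has no negative powers; equivalently lim_{z→1 - I} f(z) = 25/2 exists and is finite.
So the singularity is removable.

Final answer: removable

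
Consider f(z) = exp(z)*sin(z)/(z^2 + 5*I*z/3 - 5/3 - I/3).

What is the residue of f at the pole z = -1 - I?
(18/37 - 3*I/37)*exp(-1 - I)*sin(1 + I)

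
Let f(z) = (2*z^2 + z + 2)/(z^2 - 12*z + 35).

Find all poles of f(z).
The singularities of f are the zeros of the denominator. Factoring,
  z^2 - 12*z + 35 = (z - 5)*(z - 7)
so the candidates are z = 5, z = 7.

Check the numerator P(z) = 2*z^2 + z + 2 at each one:
  P(5) = 57 ≠ 0, so z = 5 is a (simple) pole.
  P(7) = 107 ≠ 0, so z = 7 is a (simple) pole.

Poles of f: {5, 7}

Final answer: {5, 7}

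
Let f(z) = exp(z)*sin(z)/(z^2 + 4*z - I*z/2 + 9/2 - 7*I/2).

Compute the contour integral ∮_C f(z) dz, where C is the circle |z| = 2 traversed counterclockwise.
pi*(-20/41 - 16*I/41)*exp(-1 + 3*I/2)*sin(1 - 3*I/2)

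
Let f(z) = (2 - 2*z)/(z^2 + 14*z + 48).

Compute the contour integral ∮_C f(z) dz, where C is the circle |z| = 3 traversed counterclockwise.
By the residue theorem, ∮_C f(z) dz = 2πi · (sum of the residues of f at the poles inside |z| = 3).

The denominator factors as (z + 8)*(z + 6), so the singularities of f are simple poles at z = -8, z = -6.
  |-8|² = 64 > 9 = 3², so this pole is outside the contour.
  |-6|² = 36 > 9 = 3², so this pole is outside the contour.

No pole lies inside the contour, so f is analytic on and inside C and the integral is 0 (Cauchy's theorem).

Final answer: 0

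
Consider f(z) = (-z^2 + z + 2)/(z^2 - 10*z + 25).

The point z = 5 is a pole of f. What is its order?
Factor the denominator:
  z^2 - 10*z + 25 = (z - 5)^2

The numerator P(z) = -z^2 + z + 2 has P(5) = -18 ≠ 0, so no factor of (z - 5) cancels.
Near z = 5 we can therefore write f(z) = g(z)/(z - 5)^2 with g analytic at 5 and g(5) ≠ 0 (g is just the numerator).

Hence z = 5 is a pole of order 2.

Final answer: 2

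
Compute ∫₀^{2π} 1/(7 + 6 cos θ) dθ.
Let J = ∫₀^{2π} dθ/(7 + 6 cos θ).
Put z = e^{iθ}: then cos θ = (z + 1/z)/2, dθ = dz/(iz), and z runs once counterclockwise around |z| = 1:
  J = ∮_{|z|=1} 1/(7 + 6*(z + 1/z)/2) · dz/(iz) = (2/i) ∮_{|z|=1} dz/(6*z^2 + 14*z + 6).
The roots of 6*z^2 + 14*z + 6 are z = (-7 ± sqrt(7^2 - 6^2))/6, with sqrt(13) = sqrt(13); their product is 1, so only z₊ = -7/6 + sqrt(13)/6 lies inside the unit circle (z₋ = -7/6 - sqrt(13)/6 lies outside).
z₊ is a simple zero of q(z) = 6*z^2 + 14*z + 6, so Res(1/q, z₊) = 1/q'(z₊) with q'(z) = 12*z + 14; and q'(z₊) = 6*(z₊ - z₋) = 2*sqrt(13).
Therefore J = (2/i) · 2πi · 1/(2*sqrt(13)) = 2*pi/(sqrt(13)) = 2*sqrt(13)*pi/13

Final answer: 2*sqrt(13)*pi/13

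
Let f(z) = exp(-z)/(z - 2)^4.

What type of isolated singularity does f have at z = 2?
Write f(z) = g(z)/(z - 2)^4 with g(z) = exp(-z).
g is entire and g(2) = exp(-2) ≠ 0, so no factor of (z - 2) cancels: the Laurent expansion of f about z = 2 starts at the power -4, i.e. lim_{z→z₀} (z - z₀)^4 f(z) = exp(-2) is finite and nonzero.
So z = 2 is a pole of order 4.

Final answer: pole of order 4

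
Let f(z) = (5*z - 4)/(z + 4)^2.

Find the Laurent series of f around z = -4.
Put w = z - (-4), i.e. z = w - 4. The denominator is w^2, so it suffices to rewrite the numerator in powers of w.

P(z) = 5*z - 4
P(w - 4) = -24 + 5*w

Dividing each term by w^2:
  f = -24/w^2 + 5/w

Substituting back w = z + 4:
  f(z) = -24/(z + 4)^2 + 5/(z + 4)

The series is finite because the numerator is a polynomial; the negative powers form the principal part, and the coefficient of 1/(z + 4) gives Res(f, -4) = 5.

Final answer: -24/(z + 4)^2 + 5/(z + 4)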